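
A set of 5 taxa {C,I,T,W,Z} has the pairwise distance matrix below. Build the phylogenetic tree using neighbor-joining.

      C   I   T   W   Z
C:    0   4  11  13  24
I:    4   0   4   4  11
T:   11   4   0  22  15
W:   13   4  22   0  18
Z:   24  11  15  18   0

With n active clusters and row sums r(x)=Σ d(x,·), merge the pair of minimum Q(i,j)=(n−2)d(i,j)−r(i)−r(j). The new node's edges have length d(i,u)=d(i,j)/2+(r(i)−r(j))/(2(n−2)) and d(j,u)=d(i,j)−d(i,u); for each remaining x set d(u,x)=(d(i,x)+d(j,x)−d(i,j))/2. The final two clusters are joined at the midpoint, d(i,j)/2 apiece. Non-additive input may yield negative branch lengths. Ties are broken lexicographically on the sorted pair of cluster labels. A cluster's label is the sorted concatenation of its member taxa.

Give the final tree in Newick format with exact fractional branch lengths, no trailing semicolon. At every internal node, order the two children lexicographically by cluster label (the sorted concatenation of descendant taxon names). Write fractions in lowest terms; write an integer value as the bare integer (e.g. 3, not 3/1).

iteration 1: select T,Z (d=15, Q=-75); attach at lengths (29/6, 61/6); label the merged cluster TZ
  updated: d(C,TZ)=10, d(I,TZ)=0, d(TZ,W)=25/2
iteration 2: select C,W (d=13, Q=-61/2); attach at lengths (47/8, 57/8); label the merged cluster CW
  updated: d(CW,I)=-5/2, d(CW,TZ)=19/4
iteration 3: select CW,I (d=-5/2, Q=-9/4); attach at lengths (9/8, -29/8); label the merged cluster CIW
  updated: d(CIW,TZ)=29/8
iteration 4: select CIW,TZ (d=29/8); attach at lengths (29/16, 29/16); label the merged cluster CITWZ
final tree: (((C:47/8,W:57/8):9/8,I:-29/8):29/16,(T:29/6,Z:61/6):29/16)
total length: 233/8

(((C:47/8,W:57/8):9/8,I:-29/8):29/16,(T:29/6,Z:61/6):29/16)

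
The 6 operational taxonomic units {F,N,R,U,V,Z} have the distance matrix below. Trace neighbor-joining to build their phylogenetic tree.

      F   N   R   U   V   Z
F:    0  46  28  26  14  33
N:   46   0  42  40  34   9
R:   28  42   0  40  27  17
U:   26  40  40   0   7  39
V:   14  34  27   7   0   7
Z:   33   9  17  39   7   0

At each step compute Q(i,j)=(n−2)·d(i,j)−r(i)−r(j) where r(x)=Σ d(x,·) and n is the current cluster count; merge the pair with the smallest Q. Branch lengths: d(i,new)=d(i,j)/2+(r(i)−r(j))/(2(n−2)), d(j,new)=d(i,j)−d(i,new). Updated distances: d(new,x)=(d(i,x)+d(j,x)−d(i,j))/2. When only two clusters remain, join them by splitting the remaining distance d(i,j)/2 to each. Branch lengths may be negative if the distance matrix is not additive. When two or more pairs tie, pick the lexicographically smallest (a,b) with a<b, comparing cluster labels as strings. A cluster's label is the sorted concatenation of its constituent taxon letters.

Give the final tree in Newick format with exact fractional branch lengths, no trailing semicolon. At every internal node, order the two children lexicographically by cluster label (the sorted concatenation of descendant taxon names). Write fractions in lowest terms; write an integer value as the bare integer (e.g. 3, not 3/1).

(((F:11,((N:51/4,Z:-15/4):11,R:14):8):11/2,U:21/2):-7/4,V:-7/4)

1. join N+Z (d=9, Q=-240) ⇒ NZ; edges |N|=51/4, |Z|=-15/4
  updated: d(F,NZ)=35, d(NZ,R)=25, d(NZ,U)=35, d(NZ,V)=16
2. join NZ+R (d=25, Q=-156) ⇒ NRZ; edges |NZ|=11, |R|=14
  updated: d(F,NRZ)=19, d(NRZ,U)=25, d(NRZ,V)=9
3. join F+NRZ (d=19, Q=-74) ⇒ FNRZ; edges |F|=11, |NRZ|=8
  updated: d(FNRZ,U)=16, d(FNRZ,V)=2
4. join FNRZ+U (d=16, Q=-25) ⇒ FNRUZ; edges |FNRZ|=11/2, |U|=21/2
  updated: d(FNRUZ,V)=-7/2
5. join FNRUZ+V (d=-7/2) ⇒ FNRUVZ; edges |FNRUZ|=-7/4, |V|=-7/4
final tree: (((F:11,((N:51/4,Z:-15/4):11,R:14):8):11/2,U:21/2):-7/4,V:-7/4)
total length: 131/2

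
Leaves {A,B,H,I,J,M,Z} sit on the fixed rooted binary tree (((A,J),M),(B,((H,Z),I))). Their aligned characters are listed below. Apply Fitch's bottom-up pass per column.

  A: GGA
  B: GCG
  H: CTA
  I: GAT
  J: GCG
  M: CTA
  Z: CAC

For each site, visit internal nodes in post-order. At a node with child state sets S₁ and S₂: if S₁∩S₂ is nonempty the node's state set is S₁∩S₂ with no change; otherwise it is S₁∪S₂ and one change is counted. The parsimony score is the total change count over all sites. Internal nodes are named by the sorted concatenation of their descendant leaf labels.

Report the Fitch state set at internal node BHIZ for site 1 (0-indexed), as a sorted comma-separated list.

A,C

AJ@0: {G} ∩ {G} = {G} (intersection, +0)
AJM@0: {G} ∪ {C} = {C,G} (union, +1)
HZ@0: {C} ∩ {C} = {C} (intersection, +0)
HIZ@0: {C} ∪ {G} = {C,G} (union, +1)
BHIZ@0: {G} ∩ {C,G} = {G} (intersection, +0)
ABHIJMZ@0: {C,G} ∩ {G} = {G} (intersection, +0)
AJ@1: {G} ∪ {C} = {C,G} (union, +1)
AJM@1: {C,G} ∪ {T} = {C,G,T} (union, +1)
HZ@1: {T} ∪ {A} = {A,T} (union, +1)
HIZ@1: {A,T} ∩ {A} = {A} (intersection, +0)
BHIZ@1: {C} ∪ {A} = {A,C} (union, +1)
ABHIJMZ@1: {C,G,T} ∩ {A,C} = {C} (intersection, +0)
AJ@2: {A} ∪ {G} = {A,G} (union, +1)
AJM@2: {A,G} ∩ {A} = {A} (intersection, +0)
HZ@2: {A} ∪ {C} = {A,C} (union, +1)
HIZ@2: {A,C} ∪ {T} = {A,C,T} (union, +1)
BHIZ@2: {G} ∪ {A,C,T} = {A,C,G,T} (union, +1)
ABHIJMZ@2: {A} ∩ {A,C,G,T} = {A} (intersection, +0)
per-site changes: [2, 4, 4]; total = 10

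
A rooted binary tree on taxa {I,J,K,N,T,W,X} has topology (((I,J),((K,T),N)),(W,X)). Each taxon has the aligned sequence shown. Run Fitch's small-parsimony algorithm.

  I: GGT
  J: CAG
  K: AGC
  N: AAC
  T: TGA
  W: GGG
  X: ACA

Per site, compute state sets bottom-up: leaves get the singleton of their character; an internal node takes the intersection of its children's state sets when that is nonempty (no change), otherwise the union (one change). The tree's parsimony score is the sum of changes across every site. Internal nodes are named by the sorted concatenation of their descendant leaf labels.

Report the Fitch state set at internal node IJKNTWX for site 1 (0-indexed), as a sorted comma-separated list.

IJ@0: {G} ∪ {C} = {C,G} (union, +1)
KT@0: {A} ∪ {T} = {A,T} (union, +1)
KNT@0: {A,T} ∩ {A} = {A} (intersection, +0)
IJKNT@0: {C,G} ∪ {A} = {A,C,G} (union, +1)
WX@0: {G} ∪ {A} = {A,G} (union, +1)
IJKNTWX@0: {A,C,G} ∩ {A,G} = {A,G} (intersection, +0)
IJ@1: {G} ∪ {A} = {A,G} (union, +1)
KT@1: {G} ∩ {G} = {G} (intersection, +0)
KNT@1: {G} ∪ {A} = {A,G} (union, +1)
IJKNT@1: {A,G} ∩ {A,G} = {A,G} (intersection, +0)
WX@1: {G} ∪ {C} = {C,G} (union, +1)
IJKNTWX@1: {A,G} ∩ {C,G} = {G} (intersection, +0)
IJ@2: {T} ∪ {G} = {G,T} (union, +1)
KT@2: {C} ∪ {A} = {A,C} (union, +1)
KNT@2: {A,C} ∩ {C} = {C} (intersection, +0)
IJKNT@2: {G,T} ∪ {C} = {C,G,T} (union, +1)
WX@2: {G} ∪ {A} = {A,G} (union, +1)
IJKNTWX@2: {C,G,T} ∩ {A,G} = {G} (intersection, +0)
per-site changes: [4, 3, 4]; total = 11

G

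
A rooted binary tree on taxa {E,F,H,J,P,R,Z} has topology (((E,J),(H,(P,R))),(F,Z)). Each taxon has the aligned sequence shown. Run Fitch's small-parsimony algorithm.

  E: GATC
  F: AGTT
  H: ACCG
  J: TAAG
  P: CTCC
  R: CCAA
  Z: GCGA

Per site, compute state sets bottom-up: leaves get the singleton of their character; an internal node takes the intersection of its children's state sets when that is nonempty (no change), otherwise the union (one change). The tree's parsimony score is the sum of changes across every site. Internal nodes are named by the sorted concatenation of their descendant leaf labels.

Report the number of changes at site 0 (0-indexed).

[col 0] EJ: children E:{G}, J:{T} ∪→ {G,T}; cost 1
[col 0] PR: children P:{C}, R:{C} ∩→ {C}; cost 0
[col 0] HPR: children H:{A}, PR:{C} ∪→ {A,C}; cost 1
[col 0] EHJPR: children EJ:{G,T}, HPR:{A,C} ∪→ {A,C,G,T}; cost 1
[col 0] FZ: children F:{A}, Z:{G} ∪→ {A,G}; cost 1
[col 0] EFHJPRZ: children EHJPR:{A,C,G,T}, FZ:{A,G} ∩→ {A,G}; cost 0
[col 1] EJ: children E:{A}, J:{A} ∩→ {A}; cost 0
[col 1] PR: children P:{T}, R:{C} ∪→ {C,T}; cost 1
[col 1] HPR: children H:{C}, PR:{C,T} ∩→ {C}; cost 0
[col 1] EHJPR: children EJ:{A}, HPR:{C} ∪→ {A,C}; cost 1
[col 1] FZ: children F:{G}, Z:{C} ∪→ {C,G}; cost 1
[col 1] EFHJPRZ: children EHJPR:{A,C}, FZ:{C,G} ∩→ {C}; cost 0
[col 2] EJ: children E:{T}, J:{A} ∪→ {A,T}; cost 1
[col 2] PR: children P:{C}, R:{A} ∪→ {A,C}; cost 1
[col 2] HPR: children H:{C}, PR:{A,C} ∩→ {C}; cost 0
[col 2] EHJPR: children EJ:{A,T}, HPR:{C} ∪→ {A,C,T}; cost 1
[col 2] FZ: children F:{T}, Z:{G} ∪→ {G,T}; cost 1
[col 2] EFHJPRZ: children EHJPR:{A,C,T}, FZ:{G,T} ∩→ {T}; cost 0
[col 3] EJ: children E:{C}, J:{G} ∪→ {C,G}; cost 1
[col 3] PR: children P:{C}, R:{A} ∪→ {A,C}; cost 1
[col 3] HPR: children H:{G}, PR:{A,C} ∪→ {A,C,G}; cost 1
[col 3] EHJPR: children EJ:{C,G}, HPR:{A,C,G} ∩→ {C,G}; cost 0
[col 3] FZ: children F:{T}, Z:{A} ∪→ {A,T}; cost 1
[col 3] EFHJPRZ: children EHJPR:{C,G}, FZ:{A,T} ∪→ {A,C,G,T}; cost 1
per-site changes: [4, 3, 4, 5]; total = 16

4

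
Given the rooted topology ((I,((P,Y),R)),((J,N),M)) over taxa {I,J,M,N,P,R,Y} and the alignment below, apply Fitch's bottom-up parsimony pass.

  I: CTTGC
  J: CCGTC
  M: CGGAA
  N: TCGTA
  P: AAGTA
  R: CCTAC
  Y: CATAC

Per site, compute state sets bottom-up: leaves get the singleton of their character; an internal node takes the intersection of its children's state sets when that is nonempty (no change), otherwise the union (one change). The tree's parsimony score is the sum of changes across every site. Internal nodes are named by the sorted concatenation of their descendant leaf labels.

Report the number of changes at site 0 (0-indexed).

site 0, node PY: P={A} ∪ Y={C} → {A,C} (+1)
site 0, node PRY: PY={A,C} ∩ R={C} → {C} (+0)
site 0, node IPRY: I={C} ∩ PRY={C} → {C} (+0)
site 0, node JN: J={C} ∪ N={T} → {C,T} (+1)
site 0, node JMN: JN={C,T} ∩ M={C} → {C} (+0)
site 0, node IJMNPRY: IPRY={C} ∩ JMN={C} → {C} (+0)
site 1, node PY: P={A} ∩ Y={A} → {A} (+0)
site 1, node PRY: PY={A} ∪ R={C} → {A,C} (+1)
site 1, node IPRY: I={T} ∪ PRY={A,C} → {A,C,T} (+1)
site 1, node JN: J={C} ∩ N={C} → {C} (+0)
site 1, node JMN: JN={C} ∪ M={G} → {C,G} (+1)
site 1, node IJMNPRY: IPRY={A,C,T} ∩ JMN={C,G} → {C} (+0)
site 2, node PY: P={G} ∪ Y={T} → {G,T} (+1)
site 2, node PRY: PY={G,T} ∩ R={T} → {T} (+0)
site 2, node IPRY: I={T} ∩ PRY={T} → {T} (+0)
site 2, node JN: J={G} ∩ N={G} → {G} (+0)
site 2, node JMN: JN={G} ∩ M={G} → {G} (+0)
site 2, node IJMNPRY: IPRY={T} ∪ JMN={G} → {G,T} (+1)
site 3, node PY: P={T} ∪ Y={A} → {A,T} (+1)
site 3, node PRY: PY={A,T} ∩ R={A} → {A} (+0)
site 3, node IPRY: I={G} ∪ PRY={A} → {A,G} (+1)
site 3, node JN: J={T} ∩ N={T} → {T} (+0)
site 3, node JMN: JN={T} ∪ M={A} → {A,T} (+1)
site 3, node IJMNPRY: IPRY={A,G} ∩ JMN={A,T} → {A} (+0)
site 4, node PY: P={A} ∪ Y={C} → {A,C} (+1)
site 4, node PRY: PY={A,C} ∩ R={C} → {C} (+0)
site 4, node IPRY: I={C} ∩ PRY={C} → {C} (+0)
site 4, node JN: J={C} ∪ N={A} → {A,C} (+1)
site 4, node JMN: JN={A,C} ∩ M={A} → {A} (+0)
site 4, node IJMNPRY: IPRY={C} ∪ JMN={A} → {A,C} (+1)
per-site changes: [2, 3, 2, 3, 3]; total = 13

2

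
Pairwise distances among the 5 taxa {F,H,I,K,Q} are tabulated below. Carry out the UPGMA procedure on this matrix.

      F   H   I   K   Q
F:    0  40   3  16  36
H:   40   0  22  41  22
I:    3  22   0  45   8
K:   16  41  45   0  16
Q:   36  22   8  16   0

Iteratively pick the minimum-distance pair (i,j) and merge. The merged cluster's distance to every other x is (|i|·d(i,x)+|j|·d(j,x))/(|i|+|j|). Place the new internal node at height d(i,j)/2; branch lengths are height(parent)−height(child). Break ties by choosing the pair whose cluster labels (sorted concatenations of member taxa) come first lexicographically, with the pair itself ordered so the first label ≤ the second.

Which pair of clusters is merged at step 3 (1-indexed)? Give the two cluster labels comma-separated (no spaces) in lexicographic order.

FI,KQ

1. join F+I (d=3) ⇒ FI; edges |F|=3/2, |I|=3/2
  updated: d(FI,H)=31, d(FI,K)=61/2, d(FI,Q)=22
2. join K+Q (d=16) ⇒ KQ; edges |K|=8, |Q|=8
  updated: d(FI,KQ)=105/4, d(H,KQ)=63/2
3. join FI+KQ (d=105/4) ⇒ FIKQ; edges |FI|=93/8, |KQ|=41/8
  updated: d(FIKQ,H)=125/4
4. join FIKQ+H (d=125/4) ⇒ FHIKQ; edges |FIKQ|=5/2, |H|=125/8
final tree: (((F:3/2,I:3/2):93/8,(K:8,Q:8):41/8):5/2,H:125/8)
total length: 431/8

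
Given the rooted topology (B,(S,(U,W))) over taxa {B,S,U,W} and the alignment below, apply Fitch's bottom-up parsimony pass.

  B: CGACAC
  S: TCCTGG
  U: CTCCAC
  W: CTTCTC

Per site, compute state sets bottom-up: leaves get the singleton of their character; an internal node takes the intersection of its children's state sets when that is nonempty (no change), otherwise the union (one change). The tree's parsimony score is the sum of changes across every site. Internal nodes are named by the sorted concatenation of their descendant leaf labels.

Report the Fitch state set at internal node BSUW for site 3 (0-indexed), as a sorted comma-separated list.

C

[col 0] UW: children U:{C}, W:{C} ∩→ {C}; cost 0
[col 0] SUW: children S:{T}, UW:{C} ∪→ {C,T}; cost 1
[col 0] BSUW: children B:{C}, SUW:{C,T} ∩→ {C}; cost 0
[col 1] UW: children U:{T}, W:{T} ∩→ {T}; cost 0
[col 1] SUW: children S:{C}, UW:{T} ∪→ {C,T}; cost 1
[col 1] BSUW: children B:{G}, SUW:{C,T} ∪→ {C,G,T}; cost 1
[col 2] UW: children U:{C}, W:{T} ∪→ {C,T}; cost 1
[col 2] SUW: children S:{C}, UW:{C,T} ∩→ {C}; cost 0
[col 2] BSUW: children B:{A}, SUW:{C} ∪→ {A,C}; cost 1
[col 3] UW: children U:{C}, W:{C} ∩→ {C}; cost 0
[col 3] SUW: children S:{T}, UW:{C} ∪→ {C,T}; cost 1
[col 3] BSUW: children B:{C}, SUW:{C,T} ∩→ {C}; cost 0
[col 4] UW: children U:{A}, W:{T} ∪→ {A,T}; cost 1
[col 4] SUW: children S:{G}, UW:{A,T} ∪→ {A,G,T}; cost 1
[col 4] BSUW: children B:{A}, SUW:{A,G,T} ∩→ {A}; cost 0
[col 5] UW: children U:{C}, W:{C} ∩→ {C}; cost 0
[col 5] SUW: children S:{G}, UW:{C} ∪→ {C,G}; cost 1
[col 5] BSUW: children B:{C}, SUW:{C,G} ∩→ {C}; cost 0
per-site changes: [1, 2, 2, 1, 2, 1]; total = 9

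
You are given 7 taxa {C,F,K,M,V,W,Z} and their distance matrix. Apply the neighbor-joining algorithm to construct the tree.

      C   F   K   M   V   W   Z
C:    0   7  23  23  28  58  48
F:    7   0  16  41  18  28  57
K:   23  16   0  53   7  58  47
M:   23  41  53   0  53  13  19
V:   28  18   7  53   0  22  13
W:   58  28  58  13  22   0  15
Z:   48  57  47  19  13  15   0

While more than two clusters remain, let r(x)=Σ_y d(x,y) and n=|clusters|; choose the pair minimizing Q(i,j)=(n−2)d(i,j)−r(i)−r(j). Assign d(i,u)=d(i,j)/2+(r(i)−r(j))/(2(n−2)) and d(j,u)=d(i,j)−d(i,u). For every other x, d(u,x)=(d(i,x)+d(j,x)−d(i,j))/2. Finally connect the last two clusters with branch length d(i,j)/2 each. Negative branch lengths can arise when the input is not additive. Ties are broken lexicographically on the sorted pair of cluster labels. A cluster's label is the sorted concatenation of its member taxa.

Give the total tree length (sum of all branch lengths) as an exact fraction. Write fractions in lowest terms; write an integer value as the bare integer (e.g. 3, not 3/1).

1159/16

step 1: merge (M,W) at d=13, Q=-331; branch lengths M→73/10, W→57/10; new cluster MW
  updated: d(C,MW)=34, d(F,MW)=28, d(K,MW)=49, d(MW,V)=31, d(MW,Z)=21/2
step 2: merge (MW,Z) at d=21/2, Q=-286; branch lengths MW→19/8, Z→65/8; new cluster MWZ
  updated: d(C,MWZ)=143/4, d(F,MWZ)=149/4, d(K,MWZ)=171/4, d(MWZ,V)=67/4
step 3: merge (MWZ,V) at d=67/4, Q=-152; branch lengths MWZ→113/6, V→-25/12; new cluster MVWZ
  updated: d(C,MVWZ)=47/2, d(F,MVWZ)=77/4, d(K,MVWZ)=33/2
step 4: merge (C,F) at d=7, Q=-327/4; branch lengths C→101/16, F→11/16; new cluster CF
  updated: d(CF,K)=16, d(CF,MVWZ)=143/8
step 5: merge (CF,K) at d=16, Q=-403/8; branch lengths CF→139/16, K→117/16; new cluster CFK
  updated: d(CFK,MVWZ)=147/16
step 6: merge (CFK,MVWZ) at d=147/16; branch lengths CFK→147/32, MVWZ→147/32; new cluster CFKMVWZ
final tree: (((C:101/16,F:11/16):139/16,K:117/16):147/32,(((M:73/10,W:57/10):19/8,Z:65/8):113/6,V:-25/12):147/32)
total length: 1159/16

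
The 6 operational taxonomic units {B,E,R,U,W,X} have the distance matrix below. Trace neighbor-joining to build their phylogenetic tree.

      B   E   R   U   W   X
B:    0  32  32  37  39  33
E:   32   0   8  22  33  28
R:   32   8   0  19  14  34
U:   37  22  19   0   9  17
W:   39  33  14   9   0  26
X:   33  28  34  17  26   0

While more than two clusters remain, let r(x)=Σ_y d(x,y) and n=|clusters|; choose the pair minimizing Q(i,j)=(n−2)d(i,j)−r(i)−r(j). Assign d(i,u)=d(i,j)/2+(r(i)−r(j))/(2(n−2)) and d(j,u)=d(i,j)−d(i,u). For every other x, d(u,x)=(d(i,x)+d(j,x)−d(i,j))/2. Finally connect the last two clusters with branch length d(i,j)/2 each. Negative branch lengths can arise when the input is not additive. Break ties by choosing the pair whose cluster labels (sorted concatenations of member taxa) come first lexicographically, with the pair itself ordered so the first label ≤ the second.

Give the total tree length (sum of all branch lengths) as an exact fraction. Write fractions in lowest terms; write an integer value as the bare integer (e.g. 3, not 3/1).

iteration 1: select E,R (d=8, Q=-198); attach at lengths (6, 2); label the merged cluster ER
  updated: d(B,ER)=28, d(ER,U)=33/2, d(ER,W)=39/2, d(ER,X)=27
iteration 2: select U,W (d=9, Q=-146); attach at lengths (13/6, 41/6); label the merged cluster UW
  updated: d(B,UW)=67/2, d(ER,UW)=27/2, d(UW,X)=17
iteration 3: select B,ER (d=28, Q=-107); attach at lengths (41/2, 15/2); label the merged cluster BER
  updated: d(BER,UW)=19/2, d(BER,X)=16
iteration 4: select BER,UW (d=19/2, Q=-85/2); attach at lengths (17/4, 21/4); label the merged cluster BERUW
  updated: d(BERUW,X)=47/4
iteration 5: select BERUW,X (d=47/4); attach at lengths (47/8, 47/8); label the merged cluster BERUWX
final tree: (((B:41/2,(E:6,R:2):15/2):17/4,(U:13/6,W:41/6):21/4):47/8,X:47/8)
total length: 265/4

265/4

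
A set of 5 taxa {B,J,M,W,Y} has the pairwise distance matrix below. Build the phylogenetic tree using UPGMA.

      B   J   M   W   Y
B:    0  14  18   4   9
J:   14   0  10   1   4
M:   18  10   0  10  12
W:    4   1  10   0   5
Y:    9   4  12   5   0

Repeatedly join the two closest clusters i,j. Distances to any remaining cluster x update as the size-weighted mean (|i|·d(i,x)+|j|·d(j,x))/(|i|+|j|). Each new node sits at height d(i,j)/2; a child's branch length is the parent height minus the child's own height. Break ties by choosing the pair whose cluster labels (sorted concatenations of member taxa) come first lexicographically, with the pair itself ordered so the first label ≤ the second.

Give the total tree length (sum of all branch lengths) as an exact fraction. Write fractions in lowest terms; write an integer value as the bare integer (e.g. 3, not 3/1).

iteration 1: select J,W (d=1); attach at lengths (1/2, 1/2); label the merged cluster JW
  updated: d(B,JW)=9, d(JW,M)=10, d(JW,Y)=9/2
iteration 2: select JW,Y (d=9/2); attach at lengths (7/4, 9/4); label the merged cluster JWY
  updated: d(B,JWY)=9, d(JWY,M)=32/3
iteration 3: select B,JWY (d=9); attach at lengths (9/2, 9/4); label the merged cluster BJWY
  updated: d(BJWY,M)=25/2
iteration 4: select BJWY,M (d=25/2); attach at lengths (7/4, 25/4); label the merged cluster BJMWY
final tree: ((B:9/2,((J:1/2,W:1/2):7/4,Y:9/4):9/4):7/4,M:25/4)
total length: 79/4

79/4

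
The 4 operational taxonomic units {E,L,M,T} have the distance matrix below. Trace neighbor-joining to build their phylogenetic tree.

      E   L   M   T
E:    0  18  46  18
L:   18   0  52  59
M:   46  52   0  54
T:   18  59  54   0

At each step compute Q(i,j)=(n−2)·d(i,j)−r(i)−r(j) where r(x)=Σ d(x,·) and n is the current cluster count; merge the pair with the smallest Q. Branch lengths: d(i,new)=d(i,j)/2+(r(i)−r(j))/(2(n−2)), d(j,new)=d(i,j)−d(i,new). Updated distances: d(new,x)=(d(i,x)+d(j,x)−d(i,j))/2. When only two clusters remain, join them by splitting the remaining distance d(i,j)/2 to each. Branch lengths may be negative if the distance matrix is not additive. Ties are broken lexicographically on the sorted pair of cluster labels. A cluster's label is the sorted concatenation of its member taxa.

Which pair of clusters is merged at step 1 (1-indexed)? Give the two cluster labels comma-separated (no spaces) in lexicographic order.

iteration 1: select E,T (d=18, Q=-177); attach at lengths (-13/4, 85/4); label the merged cluster ET
  updated: d(ET,L)=59/2, d(ET,M)=41
iteration 2: select ET,L (d=59/2, Q=-245/2); attach at lengths (37/4, 81/4); label the merged cluster ELT
  updated: d(ELT,M)=127/4
iteration 3: select ELT,M (d=127/4); attach at lengths (127/8, 127/8); label the merged cluster ELMT
final tree: (((E:-13/4,T:85/4):37/4,L:81/4):127/8,M:127/8)
total length: 317/4

E,T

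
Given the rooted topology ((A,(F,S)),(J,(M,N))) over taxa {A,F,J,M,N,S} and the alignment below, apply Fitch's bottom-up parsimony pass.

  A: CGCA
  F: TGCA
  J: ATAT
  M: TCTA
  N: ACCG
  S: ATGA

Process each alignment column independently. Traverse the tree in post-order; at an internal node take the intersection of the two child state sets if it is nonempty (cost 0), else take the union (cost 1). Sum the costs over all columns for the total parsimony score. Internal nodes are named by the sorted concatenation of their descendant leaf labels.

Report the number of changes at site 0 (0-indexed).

FS@0: {T} ∪ {A} = {A,T} (union, +1)
AFS@0: {C} ∪ {A,T} = {A,C,T} (union, +1)
MN@0: {T} ∪ {A} = {A,T} (union, +1)
JMN@0: {A} ∩ {A,T} = {A} (intersection, +0)
AFJMNS@0: {A,C,T} ∩ {A} = {A} (intersection, +0)
FS@1: {G} ∪ {T} = {G,T} (union, +1)
AFS@1: {G} ∩ {G,T} = {G} (intersection, +0)
MN@1: {C} ∩ {C} = {C} (intersection, +0)
JMN@1: {T} ∪ {C} = {C,T} (union, +1)
AFJMNS@1: {G} ∪ {C,T} = {C,G,T} (union, +1)
FS@2: {C} ∪ {G} = {C,G} (union, +1)
AFS@2: {C} ∩ {C,G} = {C} (intersection, +0)
MN@2: {T} ∪ {C} = {C,T} (union, +1)
JMN@2: {A} ∪ {C,T} = {A,C,T} (union, +1)
AFJMNS@2: {C} ∩ {A,C,T} = {C} (intersection, +0)
FS@3: {A} ∩ {A} = {A} (intersection, +0)
AFS@3: {A} ∩ {A} = {A} (intersection, +0)
MN@3: {A} ∪ {G} = {A,G} (union, +1)
JMN@3: {T} ∪ {A,G} = {A,G,T} (union, +1)
AFJMNS@3: {A} ∩ {A,G,T} = {A} (intersection, +0)
per-site changes: [3, 3, 3, 2]; total = 11

3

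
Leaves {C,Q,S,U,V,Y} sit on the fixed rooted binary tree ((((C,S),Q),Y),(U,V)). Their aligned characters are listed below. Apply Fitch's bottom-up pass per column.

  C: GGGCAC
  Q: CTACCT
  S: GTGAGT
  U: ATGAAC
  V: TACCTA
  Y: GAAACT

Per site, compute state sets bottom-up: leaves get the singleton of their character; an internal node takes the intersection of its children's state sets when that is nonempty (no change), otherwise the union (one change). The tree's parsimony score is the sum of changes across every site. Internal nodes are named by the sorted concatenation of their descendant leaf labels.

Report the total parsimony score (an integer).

[col 0] CS: children C:{G}, S:{G} ∩→ {G}; cost 0
[col 0] CQS: children CS:{G}, Q:{C} ∪→ {C,G}; cost 1
[col 0] CQSY: children CQS:{C,G}, Y:{G} ∩→ {G}; cost 0
[col 0] UV: children U:{A}, V:{T} ∪→ {A,T}; cost 1
[col 0] CQSUVY: children CQSY:{G}, UV:{A,T} ∪→ {A,G,T}; cost 1
[col 1] CS: children C:{G}, S:{T} ∪→ {G,T}; cost 1
[col 1] CQS: children CS:{G,T}, Q:{T} ∩→ {T}; cost 0
[col 1] CQSY: children CQS:{T}, Y:{A} ∪→ {A,T}; cost 1
[col 1] UV: children U:{T}, V:{A} ∪→ {A,T}; cost 1
[col 1] CQSUVY: children CQSY:{A,T}, UV:{A,T} ∩→ {A,T}; cost 0
[col 2] CS: children C:{G}, S:{G} ∩→ {G}; cost 0
[col 2] CQS: children CS:{G}, Q:{A} ∪→ {A,G}; cost 1
[col 2] CQSY: children CQS:{A,G}, Y:{A} ∩→ {A}; cost 0
[col 2] UV: children U:{G}, V:{C} ∪→ {C,G}; cost 1
[col 2] CQSUVY: children CQSY:{A}, UV:{C,G} ∪→ {A,C,G}; cost 1
[col 3] CS: children C:{C}, S:{A} ∪→ {A,C}; cost 1
[col 3] CQS: children CS:{A,C}, Q:{C} ∩→ {C}; cost 0
[col 3] CQSY: children CQS:{C}, Y:{A} ∪→ {A,C}; cost 1
[col 3] UV: children U:{A}, V:{C} ∪→ {A,C}; cost 1
[col 3] CQSUVY: children CQSY:{A,C}, UV:{A,C} ∩→ {A,C}; cost 0
[col 4] CS: children C:{A}, S:{G} ∪→ {A,G}; cost 1
[col 4] CQS: children CS:{A,G}, Q:{C} ∪→ {A,C,G}; cost 1
[col 4] CQSY: children CQS:{A,C,G}, Y:{C} ∩→ {C}; cost 0
[col 4] UV: children U:{A}, V:{T} ∪→ {A,T}; cost 1
[col 4] CQSUVY: children CQSY:{C}, UV:{A,T} ∪→ {A,C,T}; cost 1
[col 5] CS: children C:{C}, S:{T} ∪→ {C,T}; cost 1
[col 5] CQS: children CS:{C,T}, Q:{T} ∩→ {T}; cost 0
[col 5] CQSY: children CQS:{T}, Y:{T} ∩→ {T}; cost 0
[col 5] UV: children U:{C}, V:{A} ∪→ {A,C}; cost 1
[col 5] CQSUVY: children CQSY:{T}, UV:{A,C} ∪→ {A,C,T}; cost 1
per-site changes: [3, 3, 3, 3, 4, 3]; total = 19

19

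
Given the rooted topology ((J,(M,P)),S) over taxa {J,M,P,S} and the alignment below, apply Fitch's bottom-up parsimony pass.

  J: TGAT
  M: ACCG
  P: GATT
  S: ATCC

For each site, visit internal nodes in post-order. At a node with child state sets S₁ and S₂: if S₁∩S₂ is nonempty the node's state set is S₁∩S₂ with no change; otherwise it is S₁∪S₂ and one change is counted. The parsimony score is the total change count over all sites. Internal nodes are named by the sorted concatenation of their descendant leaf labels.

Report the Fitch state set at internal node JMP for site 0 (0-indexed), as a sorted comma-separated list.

A,G,T

MP@0: {A} ∪ {G} = {A,G} (union, +1)
JMP@0: {T} ∪ {A,G} = {A,G,T} (union, +1)
JMPS@0: {A,G,T} ∩ {A} = {A} (intersection, +0)
MP@1: {C} ∪ {A} = {A,C} (union, +1)
JMP@1: {G} ∪ {A,C} = {A,C,G} (union, +1)
JMPS@1: {A,C,G} ∪ {T} = {A,C,G,T} (union, +1)
MP@2: {C} ∪ {T} = {C,T} (union, +1)
JMP@2: {A} ∪ {C,T} = {A,C,T} (union, +1)
JMPS@2: {A,C,T} ∩ {C} = {C} (intersection, +0)
MP@3: {G} ∪ {T} = {G,T} (union, +1)
JMP@3: {T} ∩ {G,T} = {T} (intersection, +0)
JMPS@3: {T} ∪ {C} = {C,T} (union, +1)
per-site changes: [2, 3, 2, 2]; total = 9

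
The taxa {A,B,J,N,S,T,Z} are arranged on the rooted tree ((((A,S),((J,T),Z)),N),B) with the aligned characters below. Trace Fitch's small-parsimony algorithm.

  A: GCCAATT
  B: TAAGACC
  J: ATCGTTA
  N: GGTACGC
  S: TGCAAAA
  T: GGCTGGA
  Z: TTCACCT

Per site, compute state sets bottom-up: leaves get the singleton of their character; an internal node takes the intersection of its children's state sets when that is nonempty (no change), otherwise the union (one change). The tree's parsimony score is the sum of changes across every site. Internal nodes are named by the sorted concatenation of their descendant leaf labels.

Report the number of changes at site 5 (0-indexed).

5

[col 0] AS: children A:{G}, S:{T} ∪→ {G,T}; cost 1
[col 0] JT: children J:{A}, T:{G} ∪→ {A,G}; cost 1
[col 0] JTZ: children JT:{A,G}, Z:{T} ∪→ {A,G,T}; cost 1
[col 0] AJSTZ: children AS:{G,T}, JTZ:{A,G,T} ∩→ {G,T}; cost 0
[col 0] AJNSTZ: children AJSTZ:{G,T}, N:{G} ∩→ {G}; cost 0
[col 0] ABJNSTZ: children AJNSTZ:{G}, B:{T} ∪→ {G,T}; cost 1
[col 1] AS: children A:{C}, S:{G} ∪→ {C,G}; cost 1
[col 1] JT: children J:{T}, T:{G} ∪→ {G,T}; cost 1
[col 1] JTZ: children JT:{G,T}, Z:{T} ∩→ {T}; cost 0
[col 1] AJSTZ: children AS:{C,G}, JTZ:{T} ∪→ {C,G,T}; cost 1
[col 1] AJNSTZ: children AJSTZ:{C,G,T}, N:{G} ∩→ {G}; cost 0
[col 1] ABJNSTZ: children AJNSTZ:{G}, B:{A} ∪→ {A,G}; cost 1
[col 2] AS: children A:{C}, S:{C} ∩→ {C}; cost 0
[col 2] JT: children J:{C}, T:{C} ∩→ {C}; cost 0
[col 2] JTZ: children JT:{C}, Z:{C} ∩→ {C}; cost 0
[col 2] AJSTZ: children AS:{C}, JTZ:{C} ∩→ {C}; cost 0
[col 2] AJNSTZ: children AJSTZ:{C}, N:{T} ∪→ {C,T}; cost 1
[col 2] ABJNSTZ: children AJNSTZ:{C,T}, B:{A} ∪→ {A,C,T}; cost 1
[col 3] AS: children A:{A}, S:{A} ∩→ {A}; cost 0
[col 3] JT: children J:{G}, T:{T} ∪→ {G,T}; cost 1
[col 3] JTZ: children JT:{G,T}, Z:{A} ∪→ {A,G,T}; cost 1
[col 3] AJSTZ: children AS:{A}, JTZ:{A,G,T} ∩→ {A}; cost 0
[col 3] AJNSTZ: children AJSTZ:{A}, N:{A} ∩→ {A}; cost 0
[col 3] ABJNSTZ: children AJNSTZ:{A}, B:{G} ∪→ {A,G}; cost 1
[col 4] AS: children A:{A}, S:{A} ∩→ {A}; cost 0
[col 4] JT: children J:{T}, T:{G} ∪→ {G,T}; cost 1
[col 4] JTZ: children JT:{G,T}, Z:{C} ∪→ {C,G,T}; cost 1
[col 4] AJSTZ: children AS:{A}, JTZ:{C,G,T} ∪→ {A,C,G,T}; cost 1
[col 4] AJNSTZ: children AJSTZ:{A,C,G,T}, N:{C} ∩→ {C}; cost 0
[col 4] ABJNSTZ: children AJNSTZ:{C}, B:{A} ∪→ {A,C}; cost 1
[col 5] AS: children A:{T}, S:{A} ∪→ {A,T}; cost 1
[col 5] JT: children J:{T}, T:{G} ∪→ {G,T}; cost 1
[col 5] JTZ: children JT:{G,T}, Z:{C} ∪→ {C,G,T}; cost 1
[col 5] AJSTZ: children AS:{A,T}, JTZ:{C,G,T} ∩→ {T}; cost 0
[col 5] AJNSTZ: children AJSTZ:{T}, N:{G} ∪→ {G,T}; cost 1
[col 5] ABJNSTZ: children AJNSTZ:{G,T}, B:{C} ∪→ {C,G,T}; cost 1
[col 6] AS: children A:{T}, S:{A} ∪→ {A,T}; cost 1
[col 6] JT: children J:{A}, T:{A} ∩→ {A}; cost 0
[col 6] JTZ: children JT:{A}, Z:{T} ∪→ {A,T}; cost 1
[col 6] AJSTZ: children AS:{A,T}, JTZ:{A,T} ∩→ {A,T}; cost 0
[col 6] AJNSTZ: children AJSTZ:{A,T}, N:{C} ∪→ {A,C,T}; cost 1
[col 6] ABJNSTZ: children AJNSTZ:{A,C,T}, B:{C} ∩→ {C}; cost 0
per-site changes: [4, 4, 2, 3, 4, 5, 3]; total = 25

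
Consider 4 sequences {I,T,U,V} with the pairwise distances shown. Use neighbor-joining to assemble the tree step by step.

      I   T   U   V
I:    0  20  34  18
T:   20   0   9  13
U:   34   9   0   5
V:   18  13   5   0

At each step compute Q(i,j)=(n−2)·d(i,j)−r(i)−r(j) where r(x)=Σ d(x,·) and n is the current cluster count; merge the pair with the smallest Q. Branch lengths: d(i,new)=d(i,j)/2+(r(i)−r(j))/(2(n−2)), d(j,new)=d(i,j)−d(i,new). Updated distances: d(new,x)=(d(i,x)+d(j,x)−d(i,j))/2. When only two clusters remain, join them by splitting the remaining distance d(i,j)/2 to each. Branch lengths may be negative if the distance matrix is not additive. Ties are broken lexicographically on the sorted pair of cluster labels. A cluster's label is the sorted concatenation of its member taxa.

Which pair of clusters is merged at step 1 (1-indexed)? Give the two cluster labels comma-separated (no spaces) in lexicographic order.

I,T

iteration 1: select I,T (d=20, Q=-74); attach at lengths (35/2, 5/2); label the merged cluster IT
  updated: d(IT,U)=23/2, d(IT,V)=11/2
iteration 2: select IT,U (d=23/2, Q=-22); attach at lengths (6, 11/2); label the merged cluster ITU
  updated: d(ITU,V)=-1/2
iteration 3: select ITU,V (d=-1/2); attach at lengths (-1/4, -1/4); label the merged cluster ITUV
final tree: (((I:35/2,T:5/2):6,U:11/2):-1/4,V:-1/4)
total length: 31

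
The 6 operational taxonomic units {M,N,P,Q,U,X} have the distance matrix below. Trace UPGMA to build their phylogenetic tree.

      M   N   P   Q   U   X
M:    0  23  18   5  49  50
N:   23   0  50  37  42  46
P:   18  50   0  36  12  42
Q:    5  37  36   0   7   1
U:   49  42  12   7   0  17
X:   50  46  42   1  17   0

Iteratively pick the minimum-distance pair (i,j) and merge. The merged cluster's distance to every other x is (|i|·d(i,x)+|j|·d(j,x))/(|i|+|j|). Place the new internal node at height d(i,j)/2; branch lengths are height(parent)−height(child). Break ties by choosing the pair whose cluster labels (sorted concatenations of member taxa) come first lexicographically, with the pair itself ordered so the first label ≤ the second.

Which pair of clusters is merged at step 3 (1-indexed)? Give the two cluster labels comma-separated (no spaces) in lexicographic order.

M,N

iteration 1: select Q,X (d=1); attach at lengths (1/2, 1/2); label the merged cluster QX
  updated: d(M,QX)=55/2, d(N,QX)=83/2, d(P,QX)=39, d(QX,U)=12
iteration 2: select P,U (d=12); attach at lengths (6, 6); label the merged cluster PU
  updated: d(M,PU)=67/2, d(N,PU)=46, d(PU,QX)=51/2
iteration 3: select M,N (d=23); attach at lengths (23/2, 23/2); label the merged cluster MN
  updated: d(MN,PU)=159/4, d(MN,QX)=69/2
iteration 4: select PU,QX (d=51/2); attach at lengths (27/4, 49/4); label the merged cluster PQUX
  updated: d(MN,PQUX)=297/8
iteration 5: select MN,PQUX (d=297/8); attach at lengths (113/16, 93/16); label the merged cluster MNPQUX
final tree: ((M:23/2,N:23/2):113/16,((P:6,U:6):27/4,(Q:1/2,X:1/2):49/4):93/16)
total length: 543/8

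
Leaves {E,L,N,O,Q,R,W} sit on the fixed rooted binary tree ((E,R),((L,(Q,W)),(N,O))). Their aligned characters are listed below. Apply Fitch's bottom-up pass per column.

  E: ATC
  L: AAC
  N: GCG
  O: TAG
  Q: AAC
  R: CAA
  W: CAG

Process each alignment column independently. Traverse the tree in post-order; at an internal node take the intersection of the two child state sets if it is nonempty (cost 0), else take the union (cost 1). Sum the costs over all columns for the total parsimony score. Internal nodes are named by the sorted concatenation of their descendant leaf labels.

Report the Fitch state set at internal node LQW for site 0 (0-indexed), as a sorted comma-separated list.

A

[col 0] ER: children E:{A}, R:{C} ∪→ {A,C}; cost 1
[col 0] QW: children Q:{A}, W:{C} ∪→ {A,C}; cost 1
[col 0] LQW: children L:{A}, QW:{A,C} ∩→ {A}; cost 0
[col 0] NO: children N:{G}, O:{T} ∪→ {G,T}; cost 1
[col 0] LNOQW: children LQW:{A}, NO:{G,T} ∪→ {A,G,T}; cost 1
[col 0] ELNOQRW: children ER:{A,C}, LNOQW:{A,G,T} ∩→ {A}; cost 0
[col 1] ER: children E:{T}, R:{A} ∪→ {A,T}; cost 1
[col 1] QW: children Q:{A}, W:{A} ∩→ {A}; cost 0
[col 1] LQW: children L:{A}, QW:{A} ∩→ {A}; cost 0
[col 1] NO: children N:{C}, O:{A} ∪→ {A,C}; cost 1
[col 1] LNOQW: children LQW:{A}, NO:{A,C} ∩→ {A}; cost 0
[col 1] ELNOQRW: children ER:{A,T}, LNOQW:{A} ∩→ {A}; cost 0
[col 2] ER: children E:{C}, R:{A} ∪→ {A,C}; cost 1
[col 2] QW: children Q:{C}, W:{G} ∪→ {C,G}; cost 1
[col 2] LQW: children L:{C}, QW:{C,G} ∩→ {C}; cost 0
[col 2] NO: children N:{G}, O:{G} ∩→ {G}; cost 0
[col 2] LNOQW: children LQW:{C}, NO:{G} ∪→ {C,G}; cost 1
[col 2] ELNOQRW: children ER:{A,C}, LNOQW:{C,G} ∩→ {C}; cost 0
per-site changes: [4, 2, 3]; total = 9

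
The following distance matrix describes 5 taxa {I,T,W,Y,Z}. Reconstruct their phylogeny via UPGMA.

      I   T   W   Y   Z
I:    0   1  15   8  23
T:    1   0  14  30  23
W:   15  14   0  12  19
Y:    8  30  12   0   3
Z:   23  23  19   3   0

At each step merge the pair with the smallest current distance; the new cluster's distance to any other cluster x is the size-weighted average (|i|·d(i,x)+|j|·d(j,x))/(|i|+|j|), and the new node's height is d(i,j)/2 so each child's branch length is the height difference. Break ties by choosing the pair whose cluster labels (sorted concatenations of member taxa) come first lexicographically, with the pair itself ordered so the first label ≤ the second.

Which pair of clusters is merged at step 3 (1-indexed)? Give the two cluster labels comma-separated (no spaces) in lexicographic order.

1. join I+T (d=1) ⇒ IT; edges |I|=1/2, |T|=1/2
  updated: d(IT,W)=29/2, d(IT,Y)=19, d(IT,Z)=23
2. join Y+Z (d=3) ⇒ YZ; edges |Y|=3/2, |Z|=3/2
  updated: d(IT,YZ)=21, d(W,YZ)=31/2
3. join IT+W (d=29/2) ⇒ ITW; edges |IT|=27/4, |W|=29/4
  updated: d(ITW,YZ)=115/6
4. join ITW+YZ (d=115/6) ⇒ ITWYZ; edges |ITW|=7/3, |YZ|=97/12
final tree: (((I:1/2,T:1/2):27/4,W:29/4):7/3,(Y:3/2,Z:3/2):97/12)
total length: 341/12

IT,W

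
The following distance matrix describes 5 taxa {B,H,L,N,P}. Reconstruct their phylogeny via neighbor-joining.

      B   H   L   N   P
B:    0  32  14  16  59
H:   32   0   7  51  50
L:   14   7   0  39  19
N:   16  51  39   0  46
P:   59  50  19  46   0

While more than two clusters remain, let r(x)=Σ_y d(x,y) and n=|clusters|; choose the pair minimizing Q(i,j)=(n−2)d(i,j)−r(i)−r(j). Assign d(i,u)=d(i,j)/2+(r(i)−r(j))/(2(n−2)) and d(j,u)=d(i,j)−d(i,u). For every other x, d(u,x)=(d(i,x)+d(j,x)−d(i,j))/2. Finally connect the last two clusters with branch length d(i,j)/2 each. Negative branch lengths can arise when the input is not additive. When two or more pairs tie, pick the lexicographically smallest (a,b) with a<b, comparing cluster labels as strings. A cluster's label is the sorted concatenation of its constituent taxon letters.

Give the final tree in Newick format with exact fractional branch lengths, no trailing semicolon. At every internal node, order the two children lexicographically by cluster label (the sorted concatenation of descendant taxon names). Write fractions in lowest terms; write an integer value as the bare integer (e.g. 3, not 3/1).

((((B:17/6,N:79/6):18,P:53/2):9/2,H:15):-4,L:-4)

iteration 1: select B,N (d=16, Q=-225); attach at lengths (17/6, 79/6); label the merged cluster BN
  updated: d(BN,H)=67/2, d(BN,L)=37/2, d(BN,P)=89/2
iteration 2: select BN,P (d=89/2, Q=-121); attach at lengths (18, 53/2); label the merged cluster BNP
  updated: d(BNP,H)=39/2, d(BNP,L)=-7/2
iteration 3: select BNP,H (d=39/2, Q=-23); attach at lengths (9/2, 15); label the merged cluster BHNP
  updated: d(BHNP,L)=-8
iteration 4: select BHNP,L (d=-8); attach at lengths (-4, -4); label the merged cluster BHLNP
final tree: ((((B:17/6,N:79/6):18,P:53/2):9/2,H:15):-4,L:-4)
total length: 72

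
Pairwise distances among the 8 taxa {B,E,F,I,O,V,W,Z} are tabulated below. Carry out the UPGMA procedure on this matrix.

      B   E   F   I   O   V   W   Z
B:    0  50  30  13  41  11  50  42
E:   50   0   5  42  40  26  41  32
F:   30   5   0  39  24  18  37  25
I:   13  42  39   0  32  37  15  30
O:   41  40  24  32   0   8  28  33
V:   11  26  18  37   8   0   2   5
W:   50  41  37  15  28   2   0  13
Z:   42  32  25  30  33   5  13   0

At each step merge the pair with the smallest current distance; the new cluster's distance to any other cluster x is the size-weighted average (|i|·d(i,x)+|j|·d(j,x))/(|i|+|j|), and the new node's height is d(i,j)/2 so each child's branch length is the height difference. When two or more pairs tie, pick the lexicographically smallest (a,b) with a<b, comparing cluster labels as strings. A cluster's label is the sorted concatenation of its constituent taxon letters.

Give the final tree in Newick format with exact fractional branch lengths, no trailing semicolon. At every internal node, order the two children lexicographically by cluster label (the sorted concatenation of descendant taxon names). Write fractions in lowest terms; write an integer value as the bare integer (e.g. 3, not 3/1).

((B:13/2,I:13/2):263/24,((E:5/2,F:5/2):203/16,(O:23/2,((V:1,W:1):7/2,Z:9/2):7):59/16):109/48)

step 1: merge (V,W) at d=2; branch lengths V→1, W→1; new cluster VW
  updated: d(B,VW)=61/2, d(E,VW)=67/2, d(F,VW)=55/2, d(I,VW)=26, d(O,VW)=18, d(VW,Z)=9
step 2: merge (E,F) at d=5; branch lengths E→5/2, F→5/2; new cluster EF
  updated: d(B,EF)=40, d(EF,I)=81/2, d(EF,O)=32, d(EF,VW)=61/2, d(EF,Z)=57/2
step 3: merge (VW,Z) at d=9; branch lengths VW→7/2, Z→9/2; new cluster VWZ
  updated: d(B,VWZ)=103/3, d(EF,VWZ)=179/6, d(I,VWZ)=82/3, d(O,VWZ)=23
step 4: merge (B,I) at d=13; branch lengths B→13/2, I→13/2; new cluster BI
  updated: d(BI,EF)=161/4, d(BI,O)=73/2, d(BI,VWZ)=185/6
step 5: merge (O,VWZ) at d=23; branch lengths O→23/2, VWZ→7; new cluster OVWZ
  updated: d(BI,OVWZ)=129/4, d(EF,OVWZ)=243/8
step 6: merge (EF,OVWZ) at d=243/8; branch lengths EF→203/16, OVWZ→59/16; new cluster EFOVWZ
  updated: d(BI,EFOVWZ)=419/12
step 7: merge (BI,EFOVWZ) at d=419/12; branch lengths BI→263/24, EFOVWZ→109/48; new cluster BEFIOVWZ
final tree: ((B:13/2,I:13/2):263/24,((E:5/2,F:5/2):203/16,(O:23/2,((V:1,W:1):7/2,Z:9/2):7):59/16):109/48)
total length: 3653/48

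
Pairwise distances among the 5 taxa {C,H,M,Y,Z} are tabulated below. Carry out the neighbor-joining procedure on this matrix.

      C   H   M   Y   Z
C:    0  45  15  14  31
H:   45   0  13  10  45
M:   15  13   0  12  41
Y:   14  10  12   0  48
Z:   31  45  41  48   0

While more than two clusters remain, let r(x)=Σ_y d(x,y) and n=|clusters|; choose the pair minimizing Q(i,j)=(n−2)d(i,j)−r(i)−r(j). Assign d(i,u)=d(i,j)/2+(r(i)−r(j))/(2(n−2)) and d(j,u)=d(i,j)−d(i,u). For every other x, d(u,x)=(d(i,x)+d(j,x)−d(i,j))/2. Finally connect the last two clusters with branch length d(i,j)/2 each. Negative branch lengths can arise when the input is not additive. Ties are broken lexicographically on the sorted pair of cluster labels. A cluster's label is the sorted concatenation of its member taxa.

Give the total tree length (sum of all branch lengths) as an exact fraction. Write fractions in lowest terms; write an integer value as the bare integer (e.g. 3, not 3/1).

1. join C+Z (d=31, Q=-177) ⇒ CZ; edges |C|=11/2, |Z|=51/2
  updated: d(CZ,H)=59/2, d(CZ,M)=25/2, d(CZ,Y)=31/2
2. join CZ+M (d=25/2, Q=-70) ⇒ CMZ; edges |CZ|=45/4, |M|=5/4
  updated: d(CMZ,H)=15, d(CMZ,Y)=15/2
3. join CMZ+H (d=15, Q=-65/2) ⇒ CHMZ; edges |CMZ|=25/4, |H|=35/4
  updated: d(CHMZ,Y)=5/4
4. join CHMZ+Y (d=5/4) ⇒ CHMYZ; edges |CHMZ|=5/8, |Y|=5/8
final tree: ((((C:11/2,Z:51/2):45/4,M:5/4):25/4,H:35/4):5/8,Y:5/8)
total length: 239/4

239/4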